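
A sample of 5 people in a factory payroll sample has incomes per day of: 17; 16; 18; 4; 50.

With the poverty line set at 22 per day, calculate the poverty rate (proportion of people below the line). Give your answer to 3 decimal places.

0.800

4 of the 5 people have income below 22.
H = 4/5 = 0.800.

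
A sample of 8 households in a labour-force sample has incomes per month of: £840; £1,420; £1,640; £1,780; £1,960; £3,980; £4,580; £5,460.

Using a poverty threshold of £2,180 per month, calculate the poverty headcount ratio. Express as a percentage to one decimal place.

62.5%

5 of the 8 households have income below £2,180.
H = 5/8 = 62.5%.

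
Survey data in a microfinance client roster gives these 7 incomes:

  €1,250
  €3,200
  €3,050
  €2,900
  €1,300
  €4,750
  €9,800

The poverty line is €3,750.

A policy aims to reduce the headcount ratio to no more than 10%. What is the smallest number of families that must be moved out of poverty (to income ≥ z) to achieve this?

5

5 of the 7 families are poor, so H = 5/7 = 0.714.
A headcount ratio of at most 10% allows at most ⌊0.10 × 7⌋ = 0 poor families.
So at least 5 − 0 = 5 must be lifted.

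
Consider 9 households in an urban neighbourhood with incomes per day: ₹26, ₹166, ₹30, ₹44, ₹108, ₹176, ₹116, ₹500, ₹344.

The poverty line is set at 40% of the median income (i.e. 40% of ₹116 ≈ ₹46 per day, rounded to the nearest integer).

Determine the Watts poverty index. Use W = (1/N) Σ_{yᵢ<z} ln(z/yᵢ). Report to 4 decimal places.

0.1158

Poor units: ₹26, ₹30, ₹44 (q = 3 of N = 9).
Log shortfalls: ln(46/26) = 0.5705; ln(46/30) = 0.4274; ln(46/44) = 0.0445.
W = 1.042441 / 9 = 0.1158.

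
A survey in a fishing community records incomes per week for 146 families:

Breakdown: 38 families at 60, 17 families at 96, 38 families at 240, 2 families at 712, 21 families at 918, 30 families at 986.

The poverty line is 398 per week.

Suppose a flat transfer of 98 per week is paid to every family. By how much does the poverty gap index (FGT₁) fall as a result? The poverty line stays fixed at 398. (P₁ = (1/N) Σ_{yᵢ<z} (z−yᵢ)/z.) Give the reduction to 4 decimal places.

Before: below the line — 38×60, 17×96, 38×240; poverty gap index (FGT₁) = 0.412714.
After the 98 transfer: below the line — 38×158, 17×194, 38×338; poverty gap index (FGT₁) = 0.255868.
Reduction = 0.412714 − 0.255868 = 0.1568.

0.1568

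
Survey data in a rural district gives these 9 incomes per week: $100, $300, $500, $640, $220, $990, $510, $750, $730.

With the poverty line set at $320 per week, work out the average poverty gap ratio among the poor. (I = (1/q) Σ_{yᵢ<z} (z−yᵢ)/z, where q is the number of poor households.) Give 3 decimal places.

0.354

Below the line: $100, $220, $300 (q = 3 of N = 9).
Shortfall ratios (z−y)/z: 0.6875, 0.3125, 0.0625; sum = 1.062500.
I averages over the q = 3 poor units only: 1.062500 / 3 = 0.354.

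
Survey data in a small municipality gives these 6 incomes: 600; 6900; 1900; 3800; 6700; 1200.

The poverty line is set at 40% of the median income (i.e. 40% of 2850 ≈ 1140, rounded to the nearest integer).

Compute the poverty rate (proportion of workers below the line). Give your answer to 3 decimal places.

1 of the 6 workers have income below 1140.
H = 1/6 = 0.167.

0.167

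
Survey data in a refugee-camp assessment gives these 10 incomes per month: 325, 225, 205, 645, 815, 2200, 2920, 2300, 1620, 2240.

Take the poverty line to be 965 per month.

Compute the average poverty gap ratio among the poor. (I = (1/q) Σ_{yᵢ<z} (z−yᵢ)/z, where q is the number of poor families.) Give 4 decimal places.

Incomes under z: 205, 225, 325, 645, 815 (q = 5 of N = 10).
Shortfall ratios (z−y)/z: 0.7876, 0.7668, 0.6632, 0.3316, 0.1554; sum = 2.704663.
The income-gap ratio divides by q (the poor only): 2.704663 / 5 = 0.5409.

0.5409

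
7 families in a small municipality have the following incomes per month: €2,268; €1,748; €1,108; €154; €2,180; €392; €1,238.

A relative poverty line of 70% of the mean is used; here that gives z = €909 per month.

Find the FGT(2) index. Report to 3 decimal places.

0.145

Poor units: €154, €392 (q = 2 of N = 7).
Gap ratios (z−y)/z: (909−154)/909 = 0.8306; (909−392)/909 = 0.5688.
Squared: 0.6899; 0.3235.
Sum = 1.013353; P₂ = 1.013353 / 7 = 0.145.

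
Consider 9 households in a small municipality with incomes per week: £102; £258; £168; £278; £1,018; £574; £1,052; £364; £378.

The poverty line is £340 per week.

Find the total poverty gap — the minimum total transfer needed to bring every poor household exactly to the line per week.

£554

Poor units: £102, £168, £258, £278 (q = 4 of N = 9).
Individual gaps: 340−102 = 238; 340−168 = 172; 340−258 = 82; 340−278 = 62.
Aggregate gap = £554.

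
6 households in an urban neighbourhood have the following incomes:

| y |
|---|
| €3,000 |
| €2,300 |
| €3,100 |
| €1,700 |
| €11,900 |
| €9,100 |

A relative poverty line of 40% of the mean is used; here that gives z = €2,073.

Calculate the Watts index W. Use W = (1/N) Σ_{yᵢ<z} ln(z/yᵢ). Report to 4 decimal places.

0.0331

Below the line: €1,700 (q = 1 of N = 6).
Log shortfalls: ln(2073/1700) = 0.1984.
W = 0.198369 / 6 = 0.0331.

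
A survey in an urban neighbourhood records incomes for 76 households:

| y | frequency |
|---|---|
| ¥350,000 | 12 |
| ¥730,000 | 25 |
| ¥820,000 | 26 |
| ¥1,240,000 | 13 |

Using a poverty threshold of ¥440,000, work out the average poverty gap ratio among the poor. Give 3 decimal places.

Incomes under z: 12×¥350,000 (q = 12 of N = 76).
Shortfall ratios (z−y)/z: 0.2045 (×12); sum = 2.454545.
I averages over the q = 12 poor units only: 2.454545 / 12 = 0.205.

0.205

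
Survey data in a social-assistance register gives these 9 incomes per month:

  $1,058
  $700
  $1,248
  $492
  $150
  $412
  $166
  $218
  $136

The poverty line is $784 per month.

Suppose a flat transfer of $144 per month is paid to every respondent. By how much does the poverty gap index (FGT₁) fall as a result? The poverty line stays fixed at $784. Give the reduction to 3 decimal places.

Before: below the line — $136, $150, $166, $218, $412, $492, $700; poverty gap index (FGT₁) = 0.45550.
After the $144 transfer: below the line — $280, $294, $310, $362, $556, $636; poverty gap index (FGT₁) = 0.32115.
Reduction = 0.45550 − 0.32115 = 0.134.

0.134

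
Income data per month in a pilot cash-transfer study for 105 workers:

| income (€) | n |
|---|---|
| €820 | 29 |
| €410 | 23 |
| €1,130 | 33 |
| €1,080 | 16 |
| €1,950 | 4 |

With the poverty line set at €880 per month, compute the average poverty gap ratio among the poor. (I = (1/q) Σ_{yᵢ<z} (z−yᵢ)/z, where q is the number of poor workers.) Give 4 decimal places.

0.2743

Poor units: 23×€410, 29×€820 (q = 52 of N = 105).
Relative gaps: 0.5341 (×23), 0.0682 (×29); sum = 14.261364.
I averages over the q = 52 poor units only: 14.261364 / 52 = 0.2743.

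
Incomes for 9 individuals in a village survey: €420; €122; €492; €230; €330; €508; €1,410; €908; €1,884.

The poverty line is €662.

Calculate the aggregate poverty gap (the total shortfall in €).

€1,870

Poor units: €122, €230, €330, €420, €492, €508 (q = 6 of N = 9).
Individual gaps: 662−122 = 540; 662−230 = 432; 662−330 = 332; 662−420 = 242; 662−492 = 170; 662−508 = 154.
Aggregate gap = €1,870.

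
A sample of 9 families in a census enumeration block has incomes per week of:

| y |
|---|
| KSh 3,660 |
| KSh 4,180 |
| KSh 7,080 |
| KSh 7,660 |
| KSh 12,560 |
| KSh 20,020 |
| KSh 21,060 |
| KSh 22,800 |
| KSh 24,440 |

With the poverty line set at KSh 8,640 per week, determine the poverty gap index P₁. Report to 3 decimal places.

Below the line: KSh 3,660, KSh 4,180, KSh 7,080, KSh 7,660 (q = 4 of N = 9).
Normalized shortfalls: (8640−3660)/8640 = 0.5764; (8640−4180)/8640 = 0.5162; (8640−7080)/8640 = 0.1806; (8640−7660)/8640 = 0.1134.
Σ = 1.386574. Dividing by the full population N = 9 gives P₁ = 0.154.

0.154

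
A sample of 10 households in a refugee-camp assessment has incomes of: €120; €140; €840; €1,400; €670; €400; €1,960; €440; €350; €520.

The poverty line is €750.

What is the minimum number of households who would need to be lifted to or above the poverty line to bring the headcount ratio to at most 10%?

Currently q = 7 of N = 10 are below the line (H = 0.700).
A headcount ratio of at most 10% allows at most ⌊0.10 × 10⌋ = 1 poor households.
So at least 7 − 1 = 6 must be lifted.

6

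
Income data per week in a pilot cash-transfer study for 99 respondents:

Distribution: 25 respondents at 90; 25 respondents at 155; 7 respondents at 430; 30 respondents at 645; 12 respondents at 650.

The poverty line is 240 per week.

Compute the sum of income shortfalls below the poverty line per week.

Incomes under z: 25×90, 25×155 (q = 50 of N = 99).
Individual gaps: 25×(240−90) = 3750; 25×(240−155) = 2125.
Aggregate gap = 5875.

5875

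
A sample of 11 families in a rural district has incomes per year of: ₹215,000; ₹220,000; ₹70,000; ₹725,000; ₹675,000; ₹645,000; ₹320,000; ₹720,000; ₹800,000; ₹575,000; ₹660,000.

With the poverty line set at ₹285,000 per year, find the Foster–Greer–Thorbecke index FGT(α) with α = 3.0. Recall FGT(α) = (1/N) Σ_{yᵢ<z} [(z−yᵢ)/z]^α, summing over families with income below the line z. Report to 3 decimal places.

0.041

Below z: ₹70,000, ₹215,000, ₹220,000 (q = 3 of N = 11).
Normalized shortfalls: (285000−70000)/285000 = 0.7544; (285000−215000)/285000 = 0.2456; (285000−220000)/285000 = 0.2281.
Raised to α = 3.0: 0.42932; 0.01482; 0.01186.
Sum = 0.456000; FGT(3.0) = 0.456000 / 11 = 0.041.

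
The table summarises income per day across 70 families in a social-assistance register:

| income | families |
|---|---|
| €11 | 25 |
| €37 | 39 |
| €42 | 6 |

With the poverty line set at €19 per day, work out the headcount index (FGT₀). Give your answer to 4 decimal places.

25 of the 70 families have income below €19.
H = 25/70 = 0.3571.

0.3571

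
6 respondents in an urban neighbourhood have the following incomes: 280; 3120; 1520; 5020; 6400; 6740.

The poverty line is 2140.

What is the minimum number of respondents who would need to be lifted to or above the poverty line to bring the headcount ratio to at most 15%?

Currently q = 2 of N = 6 are below the line (H = 0.333).
A headcount ratio of at most 15% allows at most ⌊0.15 × 6⌋ = 0 poor respondents.
So at least 2 − 0 = 2 must be lifted.

2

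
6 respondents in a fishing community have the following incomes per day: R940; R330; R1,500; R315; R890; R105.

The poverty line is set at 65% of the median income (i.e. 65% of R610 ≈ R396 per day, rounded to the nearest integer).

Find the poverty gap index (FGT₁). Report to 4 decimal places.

0.1843

Below the line: R105, R315, R330 (q = 3 of N = 6).
Normalized shortfalls: (396−105)/396 = 0.7348; (396−315)/396 = 0.2045; (396−330)/396 = 0.1667.
Σ = 1.106061. Dividing by the full population N = 6 gives P₁ = 0.1843.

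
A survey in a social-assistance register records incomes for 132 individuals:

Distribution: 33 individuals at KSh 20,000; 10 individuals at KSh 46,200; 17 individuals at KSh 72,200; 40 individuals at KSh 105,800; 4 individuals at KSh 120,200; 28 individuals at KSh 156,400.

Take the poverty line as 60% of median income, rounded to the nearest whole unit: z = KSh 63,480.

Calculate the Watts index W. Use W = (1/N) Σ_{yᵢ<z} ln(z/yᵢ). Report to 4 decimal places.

Poor units: 33×KSh 20,000, 10×KSh 46,200 (q = 43 of N = 132).
Log shortfalls: ln(63480/20000) = 1.1550 (×33); ln(63480/46200) = 0.3177 (×10).
W = 41.292208 / 132 = 0.3128.

0.3128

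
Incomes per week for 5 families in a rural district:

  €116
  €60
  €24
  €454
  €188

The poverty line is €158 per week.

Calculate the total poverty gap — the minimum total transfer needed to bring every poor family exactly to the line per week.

Poor units: €24, €60, €116 (q = 3 of N = 5).
Individual gaps: 158−24 = 134; 158−60 = 98; 158−116 = 42.
Aggregate gap = €274.

€274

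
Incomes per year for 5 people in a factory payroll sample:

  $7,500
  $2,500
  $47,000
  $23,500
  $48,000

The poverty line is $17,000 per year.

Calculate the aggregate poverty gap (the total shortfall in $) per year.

Poor units: $2,500, $7,500 (q = 2 of N = 5).
Individual gaps: 17000−2500 = 14500; 17000−7500 = 9500.
Aggregate gap = $24,000.

$24,000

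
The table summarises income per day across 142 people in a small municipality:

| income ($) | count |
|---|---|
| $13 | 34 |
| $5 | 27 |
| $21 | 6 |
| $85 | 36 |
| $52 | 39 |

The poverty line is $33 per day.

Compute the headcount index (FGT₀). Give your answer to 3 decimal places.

67 of the 142 people have income below $33.
H = 67/142 = 0.472.

0.472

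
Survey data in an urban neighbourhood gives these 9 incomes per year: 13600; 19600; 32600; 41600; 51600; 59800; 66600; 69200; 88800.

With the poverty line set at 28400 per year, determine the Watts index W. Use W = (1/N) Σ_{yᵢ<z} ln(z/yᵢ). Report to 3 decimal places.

0.123

Poor units: 13600, 19600 (q = 2 of N = 9).
Log gaps: ln(28400/13600) = 0.7363; ln(28400/19600) = 0.3709.
W = 1.107179 / 9 = 0.123.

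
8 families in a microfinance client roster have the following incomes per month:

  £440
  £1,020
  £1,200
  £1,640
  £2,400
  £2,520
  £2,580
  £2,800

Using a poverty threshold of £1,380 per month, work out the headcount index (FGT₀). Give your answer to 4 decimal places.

3 of the 8 families have income below £1,380.
H = 3/8 = 0.3750.

0.3750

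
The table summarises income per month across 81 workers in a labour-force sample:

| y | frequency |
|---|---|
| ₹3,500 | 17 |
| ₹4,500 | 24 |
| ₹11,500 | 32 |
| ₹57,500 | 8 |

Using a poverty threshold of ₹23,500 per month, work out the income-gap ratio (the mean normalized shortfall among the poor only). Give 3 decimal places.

Below the line: 17×₹3,500, 24×₹4,500, 32×₹11,500 (q = 73 of N = 81).
Shortfall ratios (z−y)/z: 0.8511 (×17), 0.8085 (×24), 0.5106 (×32); sum = 50.212766.
I averages over the q = 73 poor units only: 50.212766 / 73 = 0.688.

0.688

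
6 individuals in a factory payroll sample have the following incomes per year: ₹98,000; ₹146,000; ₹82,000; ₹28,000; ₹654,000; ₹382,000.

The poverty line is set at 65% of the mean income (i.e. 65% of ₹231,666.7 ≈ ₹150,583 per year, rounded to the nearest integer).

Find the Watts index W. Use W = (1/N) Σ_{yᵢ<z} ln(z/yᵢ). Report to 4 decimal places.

0.4584

Poor units: ₹28,000, ₹82,000, ₹98,000, ₹146,000 (q = 4 of N = 6).
Log gaps: ln(150583/28000) = 1.6823; ln(150583/82000) = 0.6078; ln(150583/98000) = 0.4295; ln(150583/146000) = 0.0309.
W = 2.750560 / 6 = 0.4584.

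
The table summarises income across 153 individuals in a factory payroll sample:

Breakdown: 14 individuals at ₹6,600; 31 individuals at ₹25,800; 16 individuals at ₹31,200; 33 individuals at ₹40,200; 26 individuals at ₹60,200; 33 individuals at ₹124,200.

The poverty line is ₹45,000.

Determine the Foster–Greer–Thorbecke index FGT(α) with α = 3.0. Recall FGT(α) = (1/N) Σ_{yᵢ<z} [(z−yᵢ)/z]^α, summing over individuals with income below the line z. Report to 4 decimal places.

Below the line: 14×₹6,600, 31×₹25,800, 16×₹31,200, 33×₹40,200 (q = 94 of N = 153).
Normalized shortfalls: (45000−6600)/45000 = 0.8533 (×14); (45000−25800)/45000 = 0.4267 (×31); (45000−31200)/45000 = 0.3067 (×16); (45000−40200)/45000 = 0.1067 (×33).
Raised to α = 3.0: 0.62138 (×14); 0.07767 (×31); 0.02884 (×16); 0.00121 (×33).
Sum = 11.608633; FGT(3.0) = 11.608633 / 153 = 0.0759.

0.0759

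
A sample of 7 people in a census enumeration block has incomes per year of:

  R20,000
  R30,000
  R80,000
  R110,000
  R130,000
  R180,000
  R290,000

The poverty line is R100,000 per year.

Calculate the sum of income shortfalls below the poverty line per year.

Below z: R20,000, R30,000, R80,000 (q = 3 of N = 7).
Individual gaps: 100000−20000 = 80000; 100000−30000 = 70000; 100000−80000 = 20000.
Aggregate gap = R170,000.

R170,000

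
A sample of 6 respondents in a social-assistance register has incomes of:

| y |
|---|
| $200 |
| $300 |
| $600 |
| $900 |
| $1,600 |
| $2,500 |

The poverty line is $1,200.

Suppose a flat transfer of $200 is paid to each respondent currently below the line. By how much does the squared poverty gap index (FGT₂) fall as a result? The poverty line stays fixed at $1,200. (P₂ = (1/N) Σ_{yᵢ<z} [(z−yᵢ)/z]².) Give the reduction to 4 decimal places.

0.1111

Before: below the line — $200, $300, $600, $900; squared poverty gap index (FGT₂) = 0.261574.
After the $200 transfer: below the line — $400, $500, $800, $1,100; squared poverty gap index (FGT₂) = 0.150463.
Reduction = 0.261574 − 0.150463 = 0.1111.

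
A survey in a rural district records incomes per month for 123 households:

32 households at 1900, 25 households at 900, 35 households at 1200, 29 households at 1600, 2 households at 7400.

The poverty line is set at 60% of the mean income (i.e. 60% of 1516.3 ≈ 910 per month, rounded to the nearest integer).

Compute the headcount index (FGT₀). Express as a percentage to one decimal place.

25 of the 123 households have income below 910.
H = 25/123 = 20.3%.

20.3%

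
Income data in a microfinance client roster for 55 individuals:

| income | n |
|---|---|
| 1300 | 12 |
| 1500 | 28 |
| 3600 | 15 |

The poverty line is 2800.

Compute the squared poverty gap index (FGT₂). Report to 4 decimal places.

Incomes under z: 12×1300, 28×1500 (q = 40 of N = 55).
Gap ratios (z−y)/z: (2800−1300)/2800 = 0.5357 (×12); (2800−1500)/2800 = 0.4643 (×28).
Squared: 0.2870 (×12); 0.2156 (×28).
Sum = 9.479592; P₂ = 9.479592 / 55 = 0.1724.

0.1724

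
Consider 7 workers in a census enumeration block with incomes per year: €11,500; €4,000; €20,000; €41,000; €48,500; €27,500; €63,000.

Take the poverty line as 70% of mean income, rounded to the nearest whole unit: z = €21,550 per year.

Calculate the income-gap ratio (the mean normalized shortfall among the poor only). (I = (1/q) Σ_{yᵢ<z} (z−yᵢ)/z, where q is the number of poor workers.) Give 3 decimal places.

Below the line: €4,000, €11,500, €20,000 (q = 3 of N = 7).
Shortfall ratios (z−y)/z: 0.8144, 0.4664, 0.0719; sum = 1.352668.
I averages over the q = 3 poor units only: 1.352668 / 3 = 0.451.

0.451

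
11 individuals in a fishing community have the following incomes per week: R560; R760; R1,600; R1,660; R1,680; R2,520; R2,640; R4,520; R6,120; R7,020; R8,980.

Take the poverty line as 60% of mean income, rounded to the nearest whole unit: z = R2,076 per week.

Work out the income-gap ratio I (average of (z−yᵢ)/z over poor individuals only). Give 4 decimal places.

Below z: R560, R760, R1,600, R1,660, R1,680 (q = 5 of N = 11).
Shortfall ratios (z−y)/z: 0.7303, 0.6339, 0.2293, 0.2004, 0.1908; sum = 1.984586.
The income-gap ratio divides by q (the poor only): 1.984586 / 5 = 0.3969.

0.3969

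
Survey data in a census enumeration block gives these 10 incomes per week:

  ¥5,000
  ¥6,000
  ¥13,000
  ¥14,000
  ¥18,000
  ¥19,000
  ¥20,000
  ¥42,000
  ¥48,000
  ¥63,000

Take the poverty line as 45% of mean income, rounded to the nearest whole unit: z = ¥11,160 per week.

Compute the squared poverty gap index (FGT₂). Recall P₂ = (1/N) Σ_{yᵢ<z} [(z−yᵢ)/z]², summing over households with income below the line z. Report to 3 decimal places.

Below the line: ¥5,000, ¥6,000 (q = 2 of N = 10).
Normalized shortfalls: (11160−5000)/11160 = 0.5520; (11160−6000)/11160 = 0.4624.
Squared: 0.3047; 0.2138.
Sum = 0.518454; P₂ = 0.518454 / 10 = 0.052.

0.052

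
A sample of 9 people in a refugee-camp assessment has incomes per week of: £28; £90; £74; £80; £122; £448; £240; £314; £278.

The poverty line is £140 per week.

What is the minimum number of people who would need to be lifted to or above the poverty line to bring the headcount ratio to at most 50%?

1

Currently q = 5 of N = 9 are below the line (H = 0.556).
A headcount ratio of at most 50% allows at most ⌊0.50 × 9⌋ = 4 poor people.
So at least 5 − 4 = 1 must be lifted.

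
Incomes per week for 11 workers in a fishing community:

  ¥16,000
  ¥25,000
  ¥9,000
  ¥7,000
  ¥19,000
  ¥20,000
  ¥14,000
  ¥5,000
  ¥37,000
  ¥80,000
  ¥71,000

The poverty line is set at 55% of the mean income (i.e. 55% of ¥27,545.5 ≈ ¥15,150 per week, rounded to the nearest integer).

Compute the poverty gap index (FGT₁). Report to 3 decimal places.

Incomes under z: ¥5,000, ¥7,000, ¥9,000, ¥14,000 (q = 4 of N = 11).
Normalized shortfalls: (15150−5000)/15150 = 0.6700; (15150−7000)/15150 = 0.5380; (15150−9000)/15150 = 0.4059; (15150−14000)/15150 = 0.0759.
Σ = 1.689769. Dividing by the full population N = 11 gives P₁ = 0.154.

0.154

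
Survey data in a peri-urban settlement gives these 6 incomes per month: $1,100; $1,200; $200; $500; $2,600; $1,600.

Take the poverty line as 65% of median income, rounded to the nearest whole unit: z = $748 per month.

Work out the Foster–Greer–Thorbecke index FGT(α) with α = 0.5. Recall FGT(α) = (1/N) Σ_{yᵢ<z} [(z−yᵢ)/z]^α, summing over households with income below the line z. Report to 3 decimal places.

Below the line: $200, $500 (q = 2 of N = 6).
Shortfall ratios: (748−200)/748 = 0.7326; (748−500)/748 = 0.3316.
Raised to α = 0.5: 0.85593; 0.57580.
Sum = 1.431737; FGT(0.5) = 1.431737 / 6 = 0.239.

0.239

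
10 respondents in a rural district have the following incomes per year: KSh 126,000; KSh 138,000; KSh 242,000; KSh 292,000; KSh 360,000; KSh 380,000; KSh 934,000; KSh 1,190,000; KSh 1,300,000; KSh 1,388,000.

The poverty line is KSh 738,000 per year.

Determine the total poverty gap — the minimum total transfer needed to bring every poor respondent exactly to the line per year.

KSh 2,890,000

Poor units: KSh 126,000, KSh 138,000, KSh 242,000, KSh 292,000, KSh 360,000, KSh 380,000 (q = 6 of N = 10).
Individual gaps: 738000−126000 = 612000; 738000−138000 = 600000; 738000−242000 = 496000; 738000−292000 = 446000; 738000−360000 = 378000; 738000−380000 = 358000.
Aggregate gap = KSh 2,890,000.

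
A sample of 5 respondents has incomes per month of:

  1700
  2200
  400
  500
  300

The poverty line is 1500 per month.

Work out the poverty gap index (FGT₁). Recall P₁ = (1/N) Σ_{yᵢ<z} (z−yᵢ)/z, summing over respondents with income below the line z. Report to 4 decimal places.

Below the line: 300, 400, 500 (q = 3 of N = 5).
Shortfall ratios: (1500−300)/1500 = 0.8000; (1500−400)/1500 = 0.7333; (1500−500)/1500 = 0.6667.
Sum of shortfalls = 2.200000; P₁ averages over all N: 2.200000 / 5 = 0.4400.

0.4400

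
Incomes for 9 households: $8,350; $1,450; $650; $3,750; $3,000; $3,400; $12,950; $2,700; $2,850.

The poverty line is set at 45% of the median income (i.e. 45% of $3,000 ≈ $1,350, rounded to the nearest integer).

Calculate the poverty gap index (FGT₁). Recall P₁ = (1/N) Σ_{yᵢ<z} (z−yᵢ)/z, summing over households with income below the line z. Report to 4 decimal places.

Incomes under z: $650 (q = 1 of N = 9).
Gap ratios (z−y)/z: (1350−650)/1350 = 0.5185.
Σ = 0.518519. Dividing by the full population N = 9 gives P₁ = 0.0576.

0.0576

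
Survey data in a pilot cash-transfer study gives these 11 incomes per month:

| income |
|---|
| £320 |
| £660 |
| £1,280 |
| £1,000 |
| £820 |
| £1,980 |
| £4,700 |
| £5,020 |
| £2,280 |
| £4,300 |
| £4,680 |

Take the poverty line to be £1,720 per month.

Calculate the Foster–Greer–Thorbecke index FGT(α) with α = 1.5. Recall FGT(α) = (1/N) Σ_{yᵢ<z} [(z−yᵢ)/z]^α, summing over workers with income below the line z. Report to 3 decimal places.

0.182

Incomes under z: £320, £660, £820, £1,000, £1,280 (q = 5 of N = 11).
Gap ratios (z−y)/z: (1720−320)/1720 = 0.8140; (1720−660)/1720 = 0.6163; (1720−820)/1720 = 0.5233; (1720−1000)/1720 = 0.4186; (1720−1280)/1720 = 0.2558.
Raised to α = 1.5: 0.73434; 0.48380; 0.37850; 0.27084; 0.12939.
Sum = 1.996870; FGT(1.5) = 1.996870 / 11 = 0.182.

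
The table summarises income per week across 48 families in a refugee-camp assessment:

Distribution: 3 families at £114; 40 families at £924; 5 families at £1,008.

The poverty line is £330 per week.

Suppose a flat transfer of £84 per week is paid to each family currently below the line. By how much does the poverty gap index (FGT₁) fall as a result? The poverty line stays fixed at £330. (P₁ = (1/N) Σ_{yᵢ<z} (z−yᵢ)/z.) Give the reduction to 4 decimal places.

Before: below the line — 3×£114; poverty gap index (FGT₁) = 0.040909.
After the £84 transfer: below the line — 3×£198; poverty gap index (FGT₁) = 0.025000.
Reduction = 0.040909 − 0.025000 = 0.0159.

0.0159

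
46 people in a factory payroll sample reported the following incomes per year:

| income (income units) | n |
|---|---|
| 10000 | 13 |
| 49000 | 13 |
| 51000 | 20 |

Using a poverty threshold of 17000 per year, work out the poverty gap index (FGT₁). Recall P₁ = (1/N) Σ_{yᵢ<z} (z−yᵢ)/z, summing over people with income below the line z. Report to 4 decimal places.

Incomes under z: 13×10000 (q = 13 of N = 46).
Relative gaps: (17000−10000)/17000 = 0.4118 (×13).
Σ = 5.352941. Dividing by the full population N = 46 gives P₁ = 0.1164.

0.1164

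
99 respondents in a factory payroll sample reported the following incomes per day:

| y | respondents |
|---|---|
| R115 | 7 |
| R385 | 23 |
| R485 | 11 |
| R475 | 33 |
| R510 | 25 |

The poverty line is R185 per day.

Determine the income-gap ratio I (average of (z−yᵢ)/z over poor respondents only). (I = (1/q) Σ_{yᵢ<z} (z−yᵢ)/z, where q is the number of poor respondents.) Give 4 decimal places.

Poor units: 7×R115 (q = 7 of N = 99).
Shortfall ratios (z−y)/z: 0.3784 (×7); sum = 2.648649.
The income-gap ratio divides by q (the poor only): 2.648649 / 7 = 0.3784.

0.3784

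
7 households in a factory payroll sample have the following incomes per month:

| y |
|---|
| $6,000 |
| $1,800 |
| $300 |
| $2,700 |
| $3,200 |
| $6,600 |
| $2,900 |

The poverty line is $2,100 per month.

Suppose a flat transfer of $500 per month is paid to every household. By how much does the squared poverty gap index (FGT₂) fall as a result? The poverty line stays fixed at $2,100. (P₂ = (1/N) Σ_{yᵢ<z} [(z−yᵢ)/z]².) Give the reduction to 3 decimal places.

Before: below the line — $300, $1,800; squared poverty gap index (FGT₂) = 0.10787.
After the $500 transfer: below the line — $800; squared poverty gap index (FGT₂) = 0.05475.
Reduction = 0.10787 − 0.05475 = 0.053.

0.053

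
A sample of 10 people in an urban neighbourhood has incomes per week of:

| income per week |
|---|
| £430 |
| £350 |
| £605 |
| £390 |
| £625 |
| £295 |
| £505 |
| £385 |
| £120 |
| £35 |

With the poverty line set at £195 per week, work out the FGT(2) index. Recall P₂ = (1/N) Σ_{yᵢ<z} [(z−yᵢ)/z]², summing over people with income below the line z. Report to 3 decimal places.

0.082

Incomes under z: £35, £120 (q = 2 of N = 10).
Relative gaps: (195−35)/195 = 0.8205; (195−120)/195 = 0.3846.
Squared: 0.6732; 0.1479.
Sum = 0.821170; P₂ = 0.821170 / 10 = 0.082.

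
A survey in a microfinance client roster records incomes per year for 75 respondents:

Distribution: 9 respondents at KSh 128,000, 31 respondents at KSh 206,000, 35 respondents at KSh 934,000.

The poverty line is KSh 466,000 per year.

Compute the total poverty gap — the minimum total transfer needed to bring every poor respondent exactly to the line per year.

KSh 11,102,000

Poor units: 9×KSh 128,000, 31×KSh 206,000 (q = 40 of N = 75).
Individual gaps: 9×(466000−128000) = 3042000; 31×(466000−206000) = 8060000.
Aggregate gap = KSh 11,102,000.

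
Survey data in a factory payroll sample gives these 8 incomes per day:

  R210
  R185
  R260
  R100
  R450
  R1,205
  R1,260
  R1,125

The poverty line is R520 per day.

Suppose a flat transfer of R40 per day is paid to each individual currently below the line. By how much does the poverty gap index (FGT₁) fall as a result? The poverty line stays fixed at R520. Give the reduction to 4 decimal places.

0.0481

Before: below the line — R100, R185, R210, R260, R450; poverty gap index (FGT₁) = 0.335337.
After the R40 transfer: below the line — R140, R225, R250, R300, R490; poverty gap index (FGT₁) = 0.287260.
Reduction = 0.335337 − 0.287260 = 0.0481.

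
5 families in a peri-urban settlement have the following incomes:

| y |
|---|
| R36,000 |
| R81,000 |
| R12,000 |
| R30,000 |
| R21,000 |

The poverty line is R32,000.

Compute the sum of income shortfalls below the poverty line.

R33,000

Below z: R12,000, R21,000, R30,000 (q = 3 of N = 5).
Individual gaps: 32000−12000 = 20000; 32000−21000 = 11000; 32000−30000 = 2000.
Aggregate gap = R33,000.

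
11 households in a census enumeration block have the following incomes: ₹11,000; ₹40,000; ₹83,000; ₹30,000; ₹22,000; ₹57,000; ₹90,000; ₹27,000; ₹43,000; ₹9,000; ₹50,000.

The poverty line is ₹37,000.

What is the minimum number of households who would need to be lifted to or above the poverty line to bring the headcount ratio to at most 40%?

5 of the 11 households are poor, so H = 5/11 = 0.455.
A headcount ratio of at most 40% allows at most ⌊0.40 × 11⌋ = 4 poor households.
So at least 5 − 4 = 1 must be lifted.

1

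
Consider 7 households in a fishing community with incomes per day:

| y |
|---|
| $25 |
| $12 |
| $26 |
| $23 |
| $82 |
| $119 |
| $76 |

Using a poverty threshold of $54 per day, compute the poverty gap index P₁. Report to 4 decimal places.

Below z: $12, $23, $25, $26 (q = 4 of N = 7).
Shortfall ratios: (54−12)/54 = 0.7778; (54−23)/54 = 0.5741; (54−25)/54 = 0.5370; (54−26)/54 = 0.5185.
Sum of shortfalls = 2.407407; P₁ averages over all N: 2.407407 / 7 = 0.3439.

0.3439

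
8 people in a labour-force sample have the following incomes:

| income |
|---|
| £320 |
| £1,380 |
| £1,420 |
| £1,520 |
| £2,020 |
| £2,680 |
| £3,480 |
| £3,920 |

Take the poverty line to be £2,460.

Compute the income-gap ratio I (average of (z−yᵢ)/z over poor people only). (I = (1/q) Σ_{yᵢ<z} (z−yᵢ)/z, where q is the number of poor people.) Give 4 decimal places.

0.4585

Below the line: £320, £1,380, £1,420, £1,520, £2,020 (q = 5 of N = 8).
Relative gaps: 0.8699, 0.4390, 0.4228, 0.3821, 0.1789; sum = 2.292683.
The income-gap ratio divides by q (the poor only): 2.292683 / 5 = 0.4585.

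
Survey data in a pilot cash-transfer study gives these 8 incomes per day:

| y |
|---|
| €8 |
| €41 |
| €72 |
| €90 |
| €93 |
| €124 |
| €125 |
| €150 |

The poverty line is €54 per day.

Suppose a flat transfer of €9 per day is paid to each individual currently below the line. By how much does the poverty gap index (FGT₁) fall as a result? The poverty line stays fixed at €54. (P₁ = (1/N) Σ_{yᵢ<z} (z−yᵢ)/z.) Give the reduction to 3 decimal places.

0.042

Before: below the line — €8, €41; poverty gap index (FGT₁) = 0.13657.
After the €9 transfer: below the line — €17, €50; poverty gap index (FGT₁) = 0.09491.
Reduction = 0.13657 − 0.09491 = 0.042.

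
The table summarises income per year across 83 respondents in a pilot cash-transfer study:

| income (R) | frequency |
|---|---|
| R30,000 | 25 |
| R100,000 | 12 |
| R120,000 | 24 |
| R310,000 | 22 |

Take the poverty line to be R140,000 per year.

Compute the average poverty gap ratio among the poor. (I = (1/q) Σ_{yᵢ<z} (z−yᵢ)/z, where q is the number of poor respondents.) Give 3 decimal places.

0.434

Poor units: 25×R30,000, 12×R100,000, 24×R120,000 (q = 61 of N = 83).
Relative gaps: 0.7857 (×25), 0.2857 (×12), 0.1429 (×24); sum = 26.500000.
The income-gap ratio divides by q (the poor only): 26.500000 / 61 = 0.434.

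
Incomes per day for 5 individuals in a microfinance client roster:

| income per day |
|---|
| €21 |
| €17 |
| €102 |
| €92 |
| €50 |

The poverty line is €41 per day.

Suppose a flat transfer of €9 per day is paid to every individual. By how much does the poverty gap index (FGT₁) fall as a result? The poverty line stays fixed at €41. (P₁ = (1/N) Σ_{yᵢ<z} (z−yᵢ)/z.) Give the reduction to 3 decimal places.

0.088

Before: below the line — €17, €21; poverty gap index (FGT₁) = 0.21463.
After the €9 transfer: below the line — €26, €30; poverty gap index (FGT₁) = 0.12683.
Reduction = 0.21463 − 0.12683 = 0.088.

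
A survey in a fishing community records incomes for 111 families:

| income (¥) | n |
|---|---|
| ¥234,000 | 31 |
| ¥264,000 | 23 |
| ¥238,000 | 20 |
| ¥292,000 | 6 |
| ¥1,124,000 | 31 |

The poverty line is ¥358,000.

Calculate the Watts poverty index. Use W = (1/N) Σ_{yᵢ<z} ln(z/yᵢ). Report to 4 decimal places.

Incomes under z: 31×¥234,000, 20×¥238,000, 23×¥264,000, 6×¥292,000 (q = 80 of N = 111).
Log gaps: ln(358000/234000) = 0.4252 (×31); ln(358000/238000) = 0.4083 (×20); ln(358000/264000) = 0.3046 (×23); ln(358000/292000) = 0.2038 (×6).
W = 29.574919 / 111 = 0.2664.

0.2664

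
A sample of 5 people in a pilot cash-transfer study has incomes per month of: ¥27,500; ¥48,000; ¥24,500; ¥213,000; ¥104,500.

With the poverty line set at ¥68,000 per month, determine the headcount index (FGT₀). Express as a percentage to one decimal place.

3 of the 5 people have income below ¥68,000.
H = 3/5 = 60.0%.

60.0%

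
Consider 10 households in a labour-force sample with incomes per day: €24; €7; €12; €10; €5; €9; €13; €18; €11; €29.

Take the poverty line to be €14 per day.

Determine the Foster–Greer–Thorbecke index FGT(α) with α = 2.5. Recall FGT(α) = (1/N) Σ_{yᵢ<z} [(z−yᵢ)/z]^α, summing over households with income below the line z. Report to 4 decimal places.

0.0658

Poor units: €5, €7, €9, €10, €11, €12, €13 (q = 7 of N = 10).
Relative gaps: (14−5)/14 = 0.6429; (14−7)/14 = 0.5000; (14−9)/14 = 0.3571; (14−10)/14 = 0.2857; (14−11)/14 = 0.2143; (14−12)/14 = 0.1429; (14−13)/14 = 0.0714.
Raised to α = 2.5: 0.33135; 0.17678; 0.07623; 0.04363; 0.02126; 0.00771; 0.00136.
Sum = 0.658320; FGT(2.5) = 0.658320 / 10 = 0.0658.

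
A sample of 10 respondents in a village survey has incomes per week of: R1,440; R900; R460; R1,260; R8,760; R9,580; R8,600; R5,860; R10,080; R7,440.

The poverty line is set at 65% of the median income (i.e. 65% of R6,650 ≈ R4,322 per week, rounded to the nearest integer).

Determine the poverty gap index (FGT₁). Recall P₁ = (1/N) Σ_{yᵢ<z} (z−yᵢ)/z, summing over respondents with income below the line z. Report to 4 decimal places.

0.3061

Below z: R460, R900, R1,260, R1,440 (q = 4 of N = 10).
Gap ratios (z−y)/z: (4322−460)/4322 = 0.8936; (4322−900)/4322 = 0.7918; (4322−1260)/4322 = 0.7085; (4322−1440)/4322 = 0.6668.
Sum of shortfalls = 3.060620; P₁ averages over all N: 3.060620 / 10 = 0.3061.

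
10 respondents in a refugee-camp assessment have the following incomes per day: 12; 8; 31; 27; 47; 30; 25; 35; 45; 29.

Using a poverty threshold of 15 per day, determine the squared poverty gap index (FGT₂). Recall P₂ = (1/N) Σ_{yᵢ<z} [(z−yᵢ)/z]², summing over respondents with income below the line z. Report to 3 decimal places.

0.026

Poor units: 8, 12 (q = 2 of N = 10).
Relative gaps: (15−8)/15 = 0.4667; (15−12)/15 = 0.2000.
Squared: 0.2178; 0.0400.
Sum = 0.257778; P₂ = 0.257778 / 10 = 0.026.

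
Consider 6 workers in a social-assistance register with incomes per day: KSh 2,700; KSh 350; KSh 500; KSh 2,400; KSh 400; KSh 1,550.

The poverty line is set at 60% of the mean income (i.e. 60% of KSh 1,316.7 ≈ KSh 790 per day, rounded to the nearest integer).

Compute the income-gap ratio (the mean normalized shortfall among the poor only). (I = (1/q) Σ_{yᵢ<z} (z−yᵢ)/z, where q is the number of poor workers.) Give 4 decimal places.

0.4726

Below z: KSh 350, KSh 400, KSh 500 (q = 3 of N = 6).
Shortfall ratios (z−y)/z: 0.5570, 0.4937, 0.3671; sum = 1.417722.
I averages over the q = 3 poor units only: 1.417722 / 3 = 0.4726.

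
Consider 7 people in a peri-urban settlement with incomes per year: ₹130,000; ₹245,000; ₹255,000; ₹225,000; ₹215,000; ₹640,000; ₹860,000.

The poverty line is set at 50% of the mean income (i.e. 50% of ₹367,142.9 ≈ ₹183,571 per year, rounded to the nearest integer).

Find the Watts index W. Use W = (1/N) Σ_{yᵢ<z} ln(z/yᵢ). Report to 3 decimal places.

Incomes under z: ₹130,000 (q = 1 of N = 7).
Log gaps: ln(183571/130000) = 0.3451.
W = 0.345067 / 7 = 0.049.

0.049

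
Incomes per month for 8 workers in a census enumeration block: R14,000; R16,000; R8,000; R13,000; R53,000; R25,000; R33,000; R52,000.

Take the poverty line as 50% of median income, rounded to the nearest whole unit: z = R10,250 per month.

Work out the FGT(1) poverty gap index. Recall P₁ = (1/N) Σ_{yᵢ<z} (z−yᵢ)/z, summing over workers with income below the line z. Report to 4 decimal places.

Poor units: R8,000 (q = 1 of N = 8).
Relative gaps: (10250−8000)/10250 = 0.2195.
Sum of shortfalls = 0.219512; P₁ averages over all N: 0.219512 / 8 = 0.0274.

0.0274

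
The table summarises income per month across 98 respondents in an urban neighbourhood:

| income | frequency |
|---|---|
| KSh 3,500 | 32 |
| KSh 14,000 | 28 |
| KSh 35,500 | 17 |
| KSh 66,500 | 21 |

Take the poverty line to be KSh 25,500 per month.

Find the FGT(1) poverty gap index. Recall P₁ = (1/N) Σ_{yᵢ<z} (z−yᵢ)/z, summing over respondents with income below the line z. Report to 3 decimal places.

Below z: 32×KSh 3,500, 28×KSh 14,000 (q = 60 of N = 98).
Relative gaps: (25500−3500)/25500 = 0.8627 (×32); (25500−14000)/25500 = 0.4510 (×28).
Sum of shortfalls = 40.235294; P₁ averages over all N: 40.235294 / 98 = 0.411.

0.411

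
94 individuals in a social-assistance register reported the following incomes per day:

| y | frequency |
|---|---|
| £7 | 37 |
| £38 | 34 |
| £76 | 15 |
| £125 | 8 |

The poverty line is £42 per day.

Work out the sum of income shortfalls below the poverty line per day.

£1,431

Below z: 37×£7, 34×£38 (q = 71 of N = 94).
Individual gaps: 37×(42−7) = 1295; 34×(42−38) = 136.
Aggregate gap = £1,431.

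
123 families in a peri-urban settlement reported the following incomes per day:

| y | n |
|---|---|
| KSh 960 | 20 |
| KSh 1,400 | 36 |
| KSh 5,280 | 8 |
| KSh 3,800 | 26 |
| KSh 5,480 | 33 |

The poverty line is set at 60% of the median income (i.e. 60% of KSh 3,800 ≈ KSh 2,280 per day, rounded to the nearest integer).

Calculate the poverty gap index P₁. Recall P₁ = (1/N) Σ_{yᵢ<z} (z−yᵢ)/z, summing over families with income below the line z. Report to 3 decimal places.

Incomes under z: 20×KSh 960, 36×KSh 1,400 (q = 56 of N = 123).
Gap ratios (z−y)/z: (2280−960)/2280 = 0.5789 (×20); (2280−1400)/2280 = 0.3860 (×36).
Σ = 25.473684. Dividing by the full population N = 123 gives P₁ = 0.207.

0.207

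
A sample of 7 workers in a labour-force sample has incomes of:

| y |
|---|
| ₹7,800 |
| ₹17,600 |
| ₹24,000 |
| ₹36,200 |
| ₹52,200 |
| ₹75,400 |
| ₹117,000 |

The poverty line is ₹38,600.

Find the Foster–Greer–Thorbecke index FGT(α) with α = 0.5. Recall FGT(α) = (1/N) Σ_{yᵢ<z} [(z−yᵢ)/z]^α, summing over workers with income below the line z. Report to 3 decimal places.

0.356

Below the line: ₹7,800, ₹17,600, ₹24,000, ₹36,200 (q = 4 of N = 7).
Shortfall ratios: (38600−7800)/38600 = 0.7979; (38600−17600)/38600 = 0.5440; (38600−24000)/38600 = 0.3782; (38600−36200)/38600 = 0.0622.
Raised to α = 0.5: 0.89327; 0.73759; 0.61501; 0.24935.
Sum = 2.495222; FGT(0.5) = 2.495222 / 7 = 0.356.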